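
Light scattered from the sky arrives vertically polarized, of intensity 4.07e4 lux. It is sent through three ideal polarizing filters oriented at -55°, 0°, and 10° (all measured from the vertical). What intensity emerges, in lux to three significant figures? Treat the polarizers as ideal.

I₁ = 4.07e4 lux · cos²(55°) = 1.339e+04 lux.
I₂ = I₁ · cos²(55°) = 1.339e+04 · 0.329 = 4405 lux.
I₃ = I₂ · cos²(10°) = 4405 · 0.9698 = 4272 lux.

I ≈ 4270 lux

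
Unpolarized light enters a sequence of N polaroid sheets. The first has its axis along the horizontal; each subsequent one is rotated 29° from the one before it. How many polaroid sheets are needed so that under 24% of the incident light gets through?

First polarizer halves the unpolarized light: factor 1/2.
Each further stage multiplies by cos²(29°) = 0.765.
After N polarizers: T = 0.5·0.765^(N−1). Require T < 0.24 ⇒ N−1 > ln(0.24/0.5)/ln(0.765) = 2.74, so N−1 ≥ 3 and N = 4.
Check: N=4 gives T = 0.2238 < 0.24; N=3 gives T = 0.2926.

N = 4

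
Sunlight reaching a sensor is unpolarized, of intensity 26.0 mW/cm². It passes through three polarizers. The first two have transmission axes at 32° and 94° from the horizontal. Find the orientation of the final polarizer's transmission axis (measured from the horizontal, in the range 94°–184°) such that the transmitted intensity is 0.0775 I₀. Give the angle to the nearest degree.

θ ≈ 127°

Unpolarized light through the first polarizer → I₁ = ½ I₀, now polarized at 32°.
I₂ = I₁ cos²(94° − 32°) = 0.5 I₀ · cos²(62°) = 0.1102 I₀.
Need I₃/I₀ = 0.0775, so cos²(θ − 94°) = 0.0775 / 0.1102 = 0.7033.
θ − 94° = arccos(√0.7033) = 33.0°, giving θ ≈ 94 + 33.0 = 127.0°.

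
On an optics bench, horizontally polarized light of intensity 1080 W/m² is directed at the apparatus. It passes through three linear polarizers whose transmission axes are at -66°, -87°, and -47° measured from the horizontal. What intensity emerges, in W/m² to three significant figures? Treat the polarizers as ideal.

I ≈ 91.4 W/m²

I₁ = 1080 W/m² · cos²(66°) = 178.7 W/m².
I₂ = I₁ · cos²(21°) = 178.7 · 0.8716 = 155.7 W/m².
I₃ = I₂ · cos²(40°) = 155.7 · 0.5868 = 91.38 W/m².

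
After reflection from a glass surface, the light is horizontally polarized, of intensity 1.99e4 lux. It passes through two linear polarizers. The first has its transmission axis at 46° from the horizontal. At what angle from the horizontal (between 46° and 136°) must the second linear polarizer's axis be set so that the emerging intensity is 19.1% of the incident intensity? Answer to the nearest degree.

By Malus's law, I₁ = I₀ cos²(46° − 0°) = I₀ cos²(46°) = 0.4826 I₀.
Need I₂/I₀ = 0.191, so cos²(θ − 46°) = 0.191 / 0.4826 = 0.3958.
θ − 46° = arccos(√0.3958) = 51.0°, giving θ ≈ 46 + 51.0 = 97.0°.

θ ≈ 97°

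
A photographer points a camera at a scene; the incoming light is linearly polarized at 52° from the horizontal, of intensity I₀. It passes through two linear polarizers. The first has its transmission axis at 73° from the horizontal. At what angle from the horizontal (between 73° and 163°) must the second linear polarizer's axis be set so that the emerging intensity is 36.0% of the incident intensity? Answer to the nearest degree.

By Malus's law, I₁ = I₀ cos²(73° − 52°) = I₀ cos²(21°) = 0.8716 I₀.
Need I₂/I₀ = 0.36, so cos²(θ − 73°) = 0.36 / 0.8716 = 0.413.
θ − 73° = arccos(√0.413) = 50.0°, giving θ ≈ 73 + 50.0 = 123.0°.

θ ≈ 123°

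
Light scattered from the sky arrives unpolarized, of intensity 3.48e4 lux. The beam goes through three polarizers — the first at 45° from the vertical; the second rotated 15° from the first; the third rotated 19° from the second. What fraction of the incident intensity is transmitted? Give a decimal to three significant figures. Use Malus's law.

Unpolarized light through the first polarizer → I₁ = 3.48e4 lux/2 = 1.74e+04 lux, polarized at 45°.
I₂ = I₁ · cos²(15°) = 1.74e+04 · 0.933 = 1.623e+04 lux.
I₃ = I₂ · cos²(19°) = 1.623e+04 · 0.894 = 1.451e+04 lux.
Transmitted fraction = 0.4171.

I/I₀ ≈ 0.417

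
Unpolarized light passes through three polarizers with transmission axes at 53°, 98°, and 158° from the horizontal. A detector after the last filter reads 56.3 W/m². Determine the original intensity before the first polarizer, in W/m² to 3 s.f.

I₀ ≈ 901 W/m²

Unpolarized light through the first polarizer → I₁ = ½ I₀, now polarized at 53°.
I₂ = I₁ cos²(98° − 53°) = 0.5 I₀ · cos²(45°) = 0.25 I₀.
I₃ = I₂ cos²(158° − 98°) = 0.25 I₀ · cos²(60°) = 0.0625 I₀.
So 56.3 W/m² = 0.0625 I₀, giving I₀ = 56.3/0.0625 = 900.8 W/m².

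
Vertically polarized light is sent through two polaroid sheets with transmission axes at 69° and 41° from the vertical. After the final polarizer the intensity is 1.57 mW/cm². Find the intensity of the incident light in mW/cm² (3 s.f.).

By Malus's law, I₁ = I₀ cos²(69° − 0°) = I₀ cos²(69°) = 0.1284 I₀.
I₂ = I₁ cos²(41° − 69°) = 0.1284 I₀ · cos²(28°) = 0.1001 I₀.
So 1.57 mW/cm² = 0.1001 I₀, giving I₀ = 1.57/0.1001 = 15.68 mW/cm².

I₀ ≈ 15.7 mW/cm²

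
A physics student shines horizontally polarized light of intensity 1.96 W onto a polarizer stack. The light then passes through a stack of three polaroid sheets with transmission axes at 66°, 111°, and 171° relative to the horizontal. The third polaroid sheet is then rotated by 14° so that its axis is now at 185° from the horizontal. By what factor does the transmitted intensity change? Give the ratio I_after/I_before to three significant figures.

Before rotation:
By Malus's law, I₁ = I₀ cos²(66° − 0°) = I₀ cos²(66°) = 0.1654 I₀.
I₂ = I₁ cos²(111° − 66°) = 0.1654 I₀ · cos²(45°) = 0.08272 I₀.
I₃ = I₂ cos²(171° − 111°) = 0.08272 I₀ · cos²(60°) = 0.02068 I₀.
After rotation:
I₁ = I₀ cos²(66° − 0°) = I₀ cos²(66°) = 0.1654 I₀.
I₂ = I₁ cos²(111° − 66°) = 0.1654 I₀ · cos²(45°) = 0.08272 I₀.
I₃ = I₂ cos²(185° − 111°) = 0.08272 I₀ · cos²(74°) = 0.006285 I₀.
Ratio = 0.006285 / 0.02068 = 0.3039.

I_new/I_old ≈ 0.304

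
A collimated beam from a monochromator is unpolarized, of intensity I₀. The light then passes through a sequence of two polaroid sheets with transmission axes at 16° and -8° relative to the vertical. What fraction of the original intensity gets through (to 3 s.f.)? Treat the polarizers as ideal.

≈ 0.417 I₀

Unpolarized light through the first polarizer → I₁ = ½ I₀, now polarized at 16°.
I₂ = I₁ cos²(-8° − 16°) = 0.5 I₀ · cos²(24°) = 0.4173 I₀.
Transmitted fraction = 0.4173.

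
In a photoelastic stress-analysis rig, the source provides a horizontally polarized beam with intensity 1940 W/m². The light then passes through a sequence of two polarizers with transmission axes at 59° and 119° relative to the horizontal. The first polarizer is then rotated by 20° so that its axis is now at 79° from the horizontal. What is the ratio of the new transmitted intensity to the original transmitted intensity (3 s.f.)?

I_new/I_old ≈ 0.322

Before rotation:
I₁ = I₀ cos²(59° − 0°) = I₀ cos²(59°) = 0.2653 I₀.
I₂ = I₁ cos²(119° − 59°) = 0.2653 I₀ · cos²(60°) = 0.06632 I₀.
After rotation:
I₁ = I₀ cos²(79° − 0°) = I₀ cos²(79°) = 0.03641 I₀.
I₂ = I₁ cos²(119° − 79°) = 0.03641 I₀ · cos²(40°) = 0.02137 I₀.
Ratio = 0.02137 / 0.06632 = 0.3222.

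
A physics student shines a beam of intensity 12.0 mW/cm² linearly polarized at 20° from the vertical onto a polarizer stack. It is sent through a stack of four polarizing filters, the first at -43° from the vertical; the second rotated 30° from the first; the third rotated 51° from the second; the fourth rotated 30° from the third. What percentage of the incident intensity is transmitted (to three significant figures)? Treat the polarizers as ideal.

I₁ = 12.0 mW/cm² · cos²(63°) = 2.473 mW/cm².
I₂ = I₁ · cos²(30°) = 2.473 · 0.75 = 1.855 mW/cm².
I₃ = I₂ · cos²(51°) = 1.855 · 0.396 = 0.7346 mW/cm².
I₄ = I₃ · cos²(30°) = 0.7346 · 0.75 = 0.551 mW/cm².
That is 4.592% of the incident intensity.

≈ 4.59%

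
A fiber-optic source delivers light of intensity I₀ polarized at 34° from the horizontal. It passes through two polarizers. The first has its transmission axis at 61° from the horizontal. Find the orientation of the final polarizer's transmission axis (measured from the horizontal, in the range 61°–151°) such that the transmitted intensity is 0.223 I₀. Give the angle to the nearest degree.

θ ≈ 119°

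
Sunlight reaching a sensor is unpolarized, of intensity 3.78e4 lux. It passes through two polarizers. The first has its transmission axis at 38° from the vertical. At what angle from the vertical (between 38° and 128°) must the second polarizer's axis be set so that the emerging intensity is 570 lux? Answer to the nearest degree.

θ ≈ 118°

Unpolarized light through the first polarizer → I₁ = ½ I₀, now polarized at 38°.
Target fraction: 570 / 3.78e4 lux = 0.01508 of I₀.
Need I₂/I₀ = 0.01508, so cos²(θ − 38°) = 0.01508 / 0.5 = 0.03016.
θ − 38° = arccos(√0.03016) = 80.0°, giving θ ≈ 38 + 80.0 = 118.0°.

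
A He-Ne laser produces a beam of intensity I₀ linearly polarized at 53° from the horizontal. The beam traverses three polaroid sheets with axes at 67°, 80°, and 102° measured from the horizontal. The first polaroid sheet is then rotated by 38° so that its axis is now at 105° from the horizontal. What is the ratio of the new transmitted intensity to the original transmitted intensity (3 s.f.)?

Before rotation:
I₁ = I₀ cos²(67° − 53°) = I₀ cos²(14°) = 0.9415 I₀.
I₂ = I₁ cos²(80° − 67°) = 0.9415 I₀ · cos²(13°) = 0.8938 I₀.
I₃ = I₂ cos²(102° − 80°) = 0.8938 I₀ · cos²(22°) = 0.7684 I₀.
After rotation:
I₁ = I₀ cos²(105° − 53°) = I₀ cos²(52°) = 0.379 I₀.
I₂ = I₁ cos²(80° − 105°) = 0.379 I₀ · cos²(25°) = 0.3113 I₀.
I₃ = I₂ cos²(102° − 80°) = 0.3113 I₀ · cos²(22°) = 0.2676 I₀.
Ratio = 0.2676 / 0.7684 = 0.3483.

I_new/I_old ≈ 0.348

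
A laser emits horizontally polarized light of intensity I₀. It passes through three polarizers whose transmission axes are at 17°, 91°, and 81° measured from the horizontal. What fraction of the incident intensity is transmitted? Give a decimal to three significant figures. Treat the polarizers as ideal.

By Malus's law, I₁ = I₀ cos²(17° − 0°) = I₀ cos²(17°) = 0.9145 I₀.
I₂ = I₁ cos²(91° − 17°) = 0.9145 I₀ · cos²(74°) = 0.06948 I₀.
I₃ = I₂ cos²(81° − 91°) = 0.06948 I₀ · cos²(10°) = 0.06739 I₀.
Transmitted fraction = 0.06739.

≈ 0.0674 I₀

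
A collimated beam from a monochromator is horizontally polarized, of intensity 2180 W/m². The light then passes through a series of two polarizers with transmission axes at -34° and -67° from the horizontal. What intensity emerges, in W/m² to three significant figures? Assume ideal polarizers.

I ≈ 1050 W/m²

I₁ = 2180 W/m² · cos²(34°) = 1498 W/m².
I₂ = I₁ · cos²(33°) = 1498 · 0.7034 = 1054 W/m².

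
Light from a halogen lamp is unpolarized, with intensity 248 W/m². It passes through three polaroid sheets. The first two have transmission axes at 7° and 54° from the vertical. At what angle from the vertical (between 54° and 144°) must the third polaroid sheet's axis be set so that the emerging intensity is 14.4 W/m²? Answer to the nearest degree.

θ ≈ 114°

Unpolarized light through the first polarizer → I₁ = ½ I₀, now polarized at 7°.
I₂ = I₁ cos²(54° − 7°) = 0.5 I₀ · cos²(47°) = 0.2326 I₀.
Target fraction: 14.4 / 248 W/m² = 0.05806 of I₀.
Need I₃/I₀ = 0.05806, so cos²(θ − 54°) = 0.05806 / 0.2326 = 0.2497.
θ − 54° = arccos(√0.2497) = 60.0°, giving θ ≈ 54 + 60.0 = 114.0°.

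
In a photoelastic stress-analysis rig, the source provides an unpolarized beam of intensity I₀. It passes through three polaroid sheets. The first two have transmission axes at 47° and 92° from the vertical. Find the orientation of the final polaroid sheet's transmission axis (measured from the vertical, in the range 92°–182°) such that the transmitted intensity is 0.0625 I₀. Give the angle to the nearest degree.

θ ≈ 152°

Unpolarized light through the first polarizer → I₁ = ½ I₀, now polarized at 47°.
I₂ = I₁ cos²(92° − 47°) = 0.5 I₀ · cos²(45°) = 0.25 I₀.
Need I₃/I₀ = 0.0625, so cos²(θ − 92°) = 0.0625 / 0.25 = 0.25.
θ − 92° = arccos(√0.25) = 60.0°, giving θ ≈ 92 + 60.0 = 152.0°.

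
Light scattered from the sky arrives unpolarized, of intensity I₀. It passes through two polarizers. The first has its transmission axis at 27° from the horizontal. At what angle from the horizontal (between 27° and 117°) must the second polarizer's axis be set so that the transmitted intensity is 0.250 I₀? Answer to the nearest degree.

θ ≈ 72°

Unpolarized light through the first polarizer → I₁ = ½ I₀, now polarized at 27°.
Need I₂/I₀ = 0.25, so cos²(θ − 27°) = 0.25 / 0.5 = 0.5.
θ − 27° = arccos(√0.5) = 45.0°, giving θ ≈ 27 + 45.0 = 72.0°.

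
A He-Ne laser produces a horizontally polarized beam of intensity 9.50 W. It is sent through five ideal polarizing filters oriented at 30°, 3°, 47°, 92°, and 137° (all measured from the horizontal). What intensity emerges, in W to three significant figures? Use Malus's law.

I ≈ 0.732 W

By Malus's law, I₁ = 9.50 W · cos²(30°) = 7.125 W.
I₂ = I₁ · cos²(27°) = 7.125 · 0.7939 = 5.656 W.
I₃ = I₂ · cos²(44°) = 5.656 · 0.5174 = 2.927 W.
I₄ = I₃ · cos²(45°) = 2.927 · 0.5 = 1.463 W.
I₅ = I₄ · cos²(45°) = 1.463 · 0.5 = 0.7317 W.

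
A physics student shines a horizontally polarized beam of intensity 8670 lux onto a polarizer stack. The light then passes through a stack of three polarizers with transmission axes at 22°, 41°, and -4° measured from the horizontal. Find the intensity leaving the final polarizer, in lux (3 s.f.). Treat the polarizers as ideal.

I ≈ 3330 lux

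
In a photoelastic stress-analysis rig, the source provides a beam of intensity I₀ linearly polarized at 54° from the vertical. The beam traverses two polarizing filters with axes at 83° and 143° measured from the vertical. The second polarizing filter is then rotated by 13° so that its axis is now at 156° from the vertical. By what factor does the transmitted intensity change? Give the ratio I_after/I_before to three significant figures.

Before rotation:
By Malus's law, I₁ = I₀ cos²(83° − 54°) = I₀ cos²(29°) = 0.765 I₀.
I₂ = I₁ cos²(143° − 83°) = 0.765 I₀ · cos²(60°) = 0.1912 I₀.
After rotation:
I₁ = I₀ cos²(83° − 54°) = I₀ cos²(29°) = 0.765 I₀.
I₂ = I₁ cos²(156° − 83°) = 0.765 I₀ · cos²(73°) = 0.06539 I₀.
Ratio = 0.06539 / 0.1912 = 0.3419.

I_new/I_old ≈ 0.342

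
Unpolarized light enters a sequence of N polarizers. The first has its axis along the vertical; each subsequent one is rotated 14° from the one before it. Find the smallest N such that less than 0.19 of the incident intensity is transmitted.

N = 18

First polarizer halves the unpolarized light: factor 1/2.
Each further stage multiplies by cos²(14°) = 0.9415.
After N polarizers: T = 0.5·0.9415^(N−1). Require T < 0.19 ⇒ N−1 > ln(0.19/0.5)/ln(0.9415) = 16.04, so N−1 ≥ 17 and N = 18.
Check: N=18 gives T = 0.1794 < 0.19; N=17 gives T = 0.1905.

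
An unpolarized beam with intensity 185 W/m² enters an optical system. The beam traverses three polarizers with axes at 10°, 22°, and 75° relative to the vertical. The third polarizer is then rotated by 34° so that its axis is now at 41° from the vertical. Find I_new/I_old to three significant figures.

Before rotation:
Unpolarized light through the first polarizer → I₁ = ½ I₀, now polarized at 10°.
I₂ = I₁ cos²(22° − 10°) = 0.5 I₀ · cos²(12°) = 0.4784 I₀.
I₃ = I₂ cos²(75° − 22°) = 0.4784 I₀ · cos²(53°) = 0.1733 I₀.
After rotation:
Unpolarized light through the first polarizer → I₁ = ½ I₀, now polarized at 10°.
I₂ = I₁ cos²(22° − 10°) = 0.5 I₀ · cos²(12°) = 0.4784 I₀.
I₃ = I₂ cos²(41° − 22°) = 0.4784 I₀ · cos²(19°) = 0.4277 I₀.
Ratio = 0.4277 / 0.1733 = 2.468.

I_new/I_old ≈ 2.47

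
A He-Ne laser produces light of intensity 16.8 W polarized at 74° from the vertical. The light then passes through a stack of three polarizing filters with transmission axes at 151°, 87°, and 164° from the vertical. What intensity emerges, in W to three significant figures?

By Malus's law, I₁ = 16.8 W · cos²(77°) = 0.8501 W.
I₂ = I₁ · cos²(64°) = 0.8501 · 0.1922 = 0.1634 W.
I₃ = I₂ · cos²(77°) = 0.1634 · 0.0506 = 0.008267 W.

I ≈ 0.00827 W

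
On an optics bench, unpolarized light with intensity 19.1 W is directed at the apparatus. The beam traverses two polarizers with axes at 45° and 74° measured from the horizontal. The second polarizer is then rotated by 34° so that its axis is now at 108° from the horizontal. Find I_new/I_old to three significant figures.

I_new/I_old ≈ 0.269

Before rotation:
Unpolarized light through the first polarizer → I₁ = ½ I₀, now polarized at 45°.
I₂ = I₁ cos²(74° − 45°) = 0.5 I₀ · cos²(29°) = 0.3825 I₀.
After rotation:
Unpolarized light through the first polarizer → I₁ = ½ I₀, now polarized at 45°.
I₂ = I₁ cos²(108° − 45°) = 0.5 I₀ · cos²(63°) = 0.1031 I₀.
Ratio = 0.1031 / 0.3825 = 0.2694.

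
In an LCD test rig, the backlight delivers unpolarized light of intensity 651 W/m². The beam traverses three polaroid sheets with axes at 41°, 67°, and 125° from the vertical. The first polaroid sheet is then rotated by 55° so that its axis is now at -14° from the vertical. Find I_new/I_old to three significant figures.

I_new/I_old ≈ 0.0303

Before rotation:
Unpolarized light through the first polarizer → I₁ = ½ I₀, now polarized at 41°.
I₂ = I₁ cos²(67° − 41°) = 0.5 I₀ · cos²(26°) = 0.4039 I₀.
I₃ = I₂ cos²(125° − 67°) = 0.4039 I₀ · cos²(58°) = 0.1134 I₀.
After rotation:
Unpolarized light through the first polarizer → I₁ = ½ I₀, now polarized at -14°.
I₂ = I₁ cos²(67° + 14°) = 0.5 I₀ · cos²(81°) = 0.01224 I₀.
I₃ = I₂ cos²(125° − 67°) = 0.01224 I₀ · cos²(58°) = 0.003436 I₀.
Ratio = 0.003436 / 0.1134 = 0.03029.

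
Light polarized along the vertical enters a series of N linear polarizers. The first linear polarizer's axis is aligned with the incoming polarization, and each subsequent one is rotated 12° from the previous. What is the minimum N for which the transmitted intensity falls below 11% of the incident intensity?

N = 51

First polarizer is aligned with the polarization: full transmission.
Each further stage multiplies by cos²(12°) = 0.9568.
After N polarizers: T = 0.9568^(N−1). Require T < 0.11 ⇒ N−1 > ln(0.11)/ln(0.9568) = 49.95, so N−1 ≥ 50 and N = 51.
Check: N=51 gives T = 0.1098 < 0.11; N=50 gives T = 0.1147.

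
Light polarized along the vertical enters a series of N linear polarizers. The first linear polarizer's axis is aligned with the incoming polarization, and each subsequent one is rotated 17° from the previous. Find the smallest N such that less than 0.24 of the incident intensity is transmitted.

N = 17

First polarizer is aligned with the polarization: full transmission.
Each further stage multiplies by cos²(17°) = 0.9145.
After N polarizers: T = 0.9145^(N−1). Require T < 0.24 ⇒ N−1 > ln(0.24)/ln(0.9145) = 15.97, so N−1 ≥ 16 and N = 17.
Check: N=17 gives T = 0.2394 < 0.24; N=16 gives T = 0.2618.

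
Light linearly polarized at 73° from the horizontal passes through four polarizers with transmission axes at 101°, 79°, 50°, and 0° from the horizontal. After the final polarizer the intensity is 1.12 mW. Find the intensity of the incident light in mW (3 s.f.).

I₁ = I₀ cos²(101° − 73°) = I₀ cos²(28°) = 0.7796 I₀.
I₂ = I₁ cos²(79° − 101°) = 0.7796 I₀ · cos²(22°) = 0.6702 I₀.
I₃ = I₂ cos²(50° − 79°) = 0.6702 I₀ · cos²(29°) = 0.5127 I₀.
I₄ = I₃ cos²(0° − 50°) = 0.5127 I₀ · cos²(50°) = 0.2118 I₀.
So 1.12 mW = 0.2118 I₀, giving I₀ = 1.12/0.2118 = 5.287 mW.

I₀ ≈ 5.29 mW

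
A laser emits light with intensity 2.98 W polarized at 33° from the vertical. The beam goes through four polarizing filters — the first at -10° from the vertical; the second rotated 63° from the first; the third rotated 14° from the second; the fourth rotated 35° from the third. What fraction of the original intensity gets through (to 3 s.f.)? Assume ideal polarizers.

I/I₀ ≈ 0.0696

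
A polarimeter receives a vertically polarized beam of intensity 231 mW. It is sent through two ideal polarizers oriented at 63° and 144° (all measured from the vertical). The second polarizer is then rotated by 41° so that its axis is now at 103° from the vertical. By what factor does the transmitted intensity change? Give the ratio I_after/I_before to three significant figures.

Before rotation:
I₁ = I₀ cos²(63° − 0°) = I₀ cos²(63°) = 0.2061 I₀.
I₂ = I₁ cos²(144° − 63°) = 0.2061 I₀ · cos²(81°) = 0.005044 I₀.
After rotation:
I₁ = I₀ cos²(63° − 0°) = I₀ cos²(63°) = 0.2061 I₀.
I₂ = I₁ cos²(103° − 63°) = 0.2061 I₀ · cos²(40°) = 0.1209 I₀.
Ratio = 0.1209 / 0.005044 = 23.98.

I_new/I_old ≈ 24.0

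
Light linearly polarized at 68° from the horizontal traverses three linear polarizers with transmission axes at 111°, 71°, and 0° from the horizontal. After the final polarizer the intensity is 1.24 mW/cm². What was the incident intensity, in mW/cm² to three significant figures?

By Malus's law, I₁ = I₀ cos²(111° − 68°) = I₀ cos²(43°) = 0.5349 I₀.
I₂ = I₁ cos²(71° − 111°) = 0.5349 I₀ · cos²(40°) = 0.3139 I₀.
I₃ = I₂ cos²(0° − 71°) = 0.3139 I₀ · cos²(71°) = 0.03327 I₀.
So 1.24 mW/cm² = 0.03327 I₀, giving I₀ = 1.24/0.03327 = 37.27 mW/cm².

I₀ ≈ 37.3 mW/cm²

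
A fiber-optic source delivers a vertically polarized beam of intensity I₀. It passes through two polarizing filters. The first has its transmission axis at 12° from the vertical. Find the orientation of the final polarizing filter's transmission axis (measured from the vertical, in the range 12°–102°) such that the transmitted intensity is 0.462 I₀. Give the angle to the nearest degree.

I₁ = I₀ cos²(12° − 0°) = I₀ cos²(12°) = 0.9568 I₀.
Need I₂/I₀ = 0.462, so cos²(θ − 12°) = 0.462 / 0.9568 = 0.4829.
θ − 12° = arccos(√0.4829) = 46.0°, giving θ ≈ 12 + 46.0 = 58.0°.

θ ≈ 58°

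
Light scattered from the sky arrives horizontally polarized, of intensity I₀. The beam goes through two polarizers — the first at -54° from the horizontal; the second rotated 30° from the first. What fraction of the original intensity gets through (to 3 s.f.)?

I₁ = I₀ cos²(-54° − 0°) = I₀ cos²(54°) = 0.3455 I₀.
I₂ = I₁ cos²(30°) = 0.3455 · 0.75 I₀ = 0.2591 I₀.
Transmitted fraction = 0.2591.

≈ 0.259 I₀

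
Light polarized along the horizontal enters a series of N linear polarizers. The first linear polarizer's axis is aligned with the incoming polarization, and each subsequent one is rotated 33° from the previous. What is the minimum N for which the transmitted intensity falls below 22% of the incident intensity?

N = 6

First polarizer is aligned with the polarization: full transmission.
Each further stage multiplies by cos²(33°) = 0.7034.
After N polarizers: T = 0.7034^(N−1). Require T < 0.22 ⇒ N−1 > ln(0.22)/ln(0.7034) = 4.30, so N−1 ≥ 5 and N = 6.
Check: N=6 gives T = 0.1722 < 0.22; N=5 gives T = 0.2448.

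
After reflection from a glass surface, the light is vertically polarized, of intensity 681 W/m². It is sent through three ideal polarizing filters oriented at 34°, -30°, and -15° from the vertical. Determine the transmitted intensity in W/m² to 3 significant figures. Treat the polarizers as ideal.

By Malus's law, I₁ = 681 W/m² · cos²(34°) = 468.1 W/m².
I₂ = I₁ · cos²(64°) = 468.1 · 0.1922 = 89.95 W/m².
I₃ = I₂ · cos²(15°) = 89.95 · 0.933 = 83.92 W/m².

I ≈ 83.9 W/m²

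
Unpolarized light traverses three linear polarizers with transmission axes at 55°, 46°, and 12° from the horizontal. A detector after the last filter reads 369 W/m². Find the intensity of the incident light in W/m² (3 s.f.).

Unpolarized light through the first polarizer → I₁ = ½ I₀, now polarized at 55°.
I₂ = I₁ cos²(46° − 55°) = 0.5 I₀ · cos²(9°) = 0.4878 I₀.
I₃ = I₂ cos²(12° − 46°) = 0.4878 I₀ · cos²(34°) = 0.3352 I₀.
So 369 W/m² = 0.3352 I₀, giving I₀ = 369/0.3352 = 1101 W/m².

I₀ ≈ 1100 W/m²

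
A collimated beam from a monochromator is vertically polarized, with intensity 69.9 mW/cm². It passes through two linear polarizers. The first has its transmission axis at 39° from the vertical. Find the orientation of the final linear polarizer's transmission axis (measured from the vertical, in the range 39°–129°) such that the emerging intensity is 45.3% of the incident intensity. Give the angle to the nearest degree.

θ ≈ 69°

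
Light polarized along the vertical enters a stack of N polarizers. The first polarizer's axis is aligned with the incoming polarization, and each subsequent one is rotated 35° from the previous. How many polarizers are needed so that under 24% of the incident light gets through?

N = 5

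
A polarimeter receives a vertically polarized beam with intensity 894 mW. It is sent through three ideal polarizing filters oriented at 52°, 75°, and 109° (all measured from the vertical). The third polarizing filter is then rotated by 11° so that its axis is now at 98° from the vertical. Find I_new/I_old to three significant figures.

I_new/I_old ≈ 1.23

Before rotation:
I₁ = I₀ cos²(52° − 0°) = I₀ cos²(52°) = 0.379 I₀.
I₂ = I₁ cos²(75° − 52°) = 0.379 I₀ · cos²(23°) = 0.3212 I₀.
I₃ = I₂ cos²(109° − 75°) = 0.3212 I₀ · cos²(34°) = 0.2207 I₀.
After rotation:
I₁ = I₀ cos²(52° − 0°) = I₀ cos²(52°) = 0.379 I₀.
I₂ = I₁ cos²(75° − 52°) = 0.379 I₀ · cos²(23°) = 0.3212 I₀.
I₃ = I₂ cos²(98° − 75°) = 0.3212 I₀ · cos²(23°) = 0.2721 I₀.
Ratio = 0.2721 / 0.2207 = 1.233.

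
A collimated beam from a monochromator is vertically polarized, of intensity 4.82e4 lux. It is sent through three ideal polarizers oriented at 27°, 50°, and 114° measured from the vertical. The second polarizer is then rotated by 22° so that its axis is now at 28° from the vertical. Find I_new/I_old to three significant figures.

Before rotation:
I₁ = I₀ cos²(27° − 0°) = I₀ cos²(27°) = 0.7939 I₀.
I₂ = I₁ cos²(50° − 27°) = 0.7939 I₀ · cos²(23°) = 0.6727 I₀.
I₃ = I₂ cos²(114° − 50°) = 0.6727 I₀ · cos²(64°) = 0.1293 I₀.
After rotation:
I₁ = I₀ cos²(27° − 0°) = I₀ cos²(27°) = 0.7939 I₀.
I₂ = I₁ cos²(28° − 27°) = 0.7939 I₀ · cos²(1°) = 0.7937 I₀.
I₃ = I₂ cos²(114° − 28°) = 0.7937 I₀ · cos²(86°) = 0.003862 I₀.
Ratio = 0.003862 / 0.1293 = 0.02987.

I_new/I_old ≈ 0.0299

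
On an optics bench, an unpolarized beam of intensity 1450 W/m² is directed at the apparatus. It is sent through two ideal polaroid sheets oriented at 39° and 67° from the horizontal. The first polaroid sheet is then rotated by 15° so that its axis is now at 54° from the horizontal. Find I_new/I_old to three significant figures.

Before rotation:
Unpolarized light through the first polarizer → I₁ = ½ I₀, now polarized at 39°.
I₂ = I₁ cos²(67° − 39°) = 0.5 I₀ · cos²(28°) = 0.3898 I₀.
After rotation:
Unpolarized light through the first polarizer → I₁ = ½ I₀, now polarized at 54°.
I₂ = I₁ cos²(67° − 54°) = 0.5 I₀ · cos²(13°) = 0.4747 I₀.
Ratio = 0.4747 / 0.3898 = 1.218.

I_new/I_old ≈ 1.22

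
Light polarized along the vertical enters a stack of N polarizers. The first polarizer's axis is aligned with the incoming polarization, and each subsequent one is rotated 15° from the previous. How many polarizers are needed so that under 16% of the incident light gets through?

N = 28

First polarizer is aligned with the polarization: full transmission.
Each further stage multiplies by cos²(15°) = 0.933.
After N polarizers: T = 0.933^(N−1). Require T < 0.16 ⇒ N−1 > ln(0.16)/ln(0.933) = 26.43, so N−1 ≥ 27 and N = 28.
Check: N=28 gives T = 0.1538 < 0.16; N=27 gives T = 0.1648.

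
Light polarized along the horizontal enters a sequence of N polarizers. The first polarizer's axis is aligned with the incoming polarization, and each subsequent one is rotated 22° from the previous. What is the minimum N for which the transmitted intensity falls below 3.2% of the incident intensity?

N = 24

First polarizer is aligned with the polarization: full transmission.
Each further stage multiplies by cos²(22°) = 0.8597.
After N polarizers: T = 0.8597^(N−1). Require T < 0.032 ⇒ N−1 > ln(0.032)/ln(0.8597) = 22.76, so N−1 ≥ 23 and N = 24.
Check: N=24 gives T = 0.03088 < 0.032; N=23 gives T = 0.03592.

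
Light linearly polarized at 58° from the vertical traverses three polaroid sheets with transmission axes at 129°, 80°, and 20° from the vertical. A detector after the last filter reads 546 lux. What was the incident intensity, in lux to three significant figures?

I₀ ≈ 4.79e4 lux

I₁ = I₀ cos²(129° − 58°) = I₀ cos²(71°) = 0.106 I₀.
I₂ = I₁ cos²(80° − 129°) = 0.106 I₀ · cos²(49°) = 0.04562 I₀.
I₃ = I₂ cos²(20° − 80°) = 0.04562 I₀ · cos²(60°) = 0.01141 I₀.
So 546 lux = 0.01141 I₀, giving I₀ = 546/0.01141 = 4.787e+04 lux.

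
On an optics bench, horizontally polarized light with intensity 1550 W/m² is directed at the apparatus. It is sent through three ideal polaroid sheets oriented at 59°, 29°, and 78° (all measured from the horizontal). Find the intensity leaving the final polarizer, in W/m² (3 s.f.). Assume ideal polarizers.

I ≈ 133 W/m²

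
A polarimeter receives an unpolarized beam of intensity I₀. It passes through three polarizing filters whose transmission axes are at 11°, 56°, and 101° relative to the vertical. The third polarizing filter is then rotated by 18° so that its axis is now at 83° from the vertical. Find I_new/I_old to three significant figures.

I_new/I_old ≈ 1.59

Before rotation:
Unpolarized light through the first polarizer → I₁ = ½ I₀, now polarized at 11°.
I₂ = I₁ cos²(56° − 11°) = 0.5 I₀ · cos²(45°) = 0.25 I₀.
I₃ = I₂ cos²(101° − 56°) = 0.25 I₀ · cos²(45°) = 0.125 I₀.
After rotation:
Unpolarized light through the first polarizer → I₁ = ½ I₀, now polarized at 11°.
I₂ = I₁ cos²(56° − 11°) = 0.5 I₀ · cos²(45°) = 0.25 I₀.
I₃ = I₂ cos²(83° − 56°) = 0.25 I₀ · cos²(27°) = 0.1985 I₀.
Ratio = 0.1985 / 0.125 = 1.588.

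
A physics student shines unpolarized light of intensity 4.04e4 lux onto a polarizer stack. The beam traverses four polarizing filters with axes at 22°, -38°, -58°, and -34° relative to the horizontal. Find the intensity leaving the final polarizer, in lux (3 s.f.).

Unpolarized light through the first polarizer → I₁ = 4.04e4 lux/2 = 2.02e+04 lux, polarized at 22°.
I₂ = I₁ · cos²(60°) = 2.02e+04 · 0.25 = 5050 lux.
I₃ = I₂ · cos²(20°) = 5050 · 0.883 = 4459 lux.
I₄ = I₃ · cos²(24°) = 4459 · 0.8346 = 3722 lux.

I ≈ 3720 lux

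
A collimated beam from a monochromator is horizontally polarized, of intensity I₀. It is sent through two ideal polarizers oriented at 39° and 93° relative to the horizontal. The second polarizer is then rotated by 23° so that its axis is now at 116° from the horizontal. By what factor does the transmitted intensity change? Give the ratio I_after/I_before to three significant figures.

I_new/I_old ≈ 0.146

Before rotation:
By Malus's law, I₁ = I₀ cos²(39° − 0°) = I₀ cos²(39°) = 0.604 I₀.
I₂ = I₁ cos²(93° − 39°) = 0.604 I₀ · cos²(54°) = 0.2087 I₀.
After rotation:
I₁ = I₀ cos²(39° − 0°) = I₀ cos²(39°) = 0.604 I₀.
I₂ = I₁ cos²(116° − 39°) = 0.604 I₀ · cos²(77°) = 0.03056 I₀.
Ratio = 0.03056 / 0.2087 = 0.1465.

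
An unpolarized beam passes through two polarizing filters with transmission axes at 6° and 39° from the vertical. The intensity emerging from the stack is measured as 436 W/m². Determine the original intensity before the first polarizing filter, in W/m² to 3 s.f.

Unpolarized light through the first polarizer → I₁ = ½ I₀, now polarized at 6°.
I₂ = I₁ cos²(39° − 6°) = 0.5 I₀ · cos²(33°) = 0.3517 I₀.
So 436 W/m² = 0.3517 I₀, giving I₀ = 436/0.3517 = 1240 W/m².

I₀ ≈ 1240 W/m²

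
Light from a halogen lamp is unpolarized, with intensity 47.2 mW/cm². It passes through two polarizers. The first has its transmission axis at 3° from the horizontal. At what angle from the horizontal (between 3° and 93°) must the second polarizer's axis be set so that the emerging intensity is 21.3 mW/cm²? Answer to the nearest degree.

Unpolarized light through the first polarizer → I₁ = ½ I₀, now polarized at 3°.
Target fraction: 21.3 / 47.2 mW/cm² = 0.4513 of I₀.
Need I₂/I₀ = 0.4513, so cos²(θ − 3°) = 0.4513 / 0.5 = 0.9025.
θ − 3° = arccos(√0.9025) = 18.2°, giving θ ≈ 3 + 18.2 = 21.2°.

θ ≈ 21°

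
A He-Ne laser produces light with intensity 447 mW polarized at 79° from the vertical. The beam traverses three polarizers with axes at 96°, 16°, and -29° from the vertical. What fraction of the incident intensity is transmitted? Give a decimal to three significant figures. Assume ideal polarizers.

I/I₀ ≈ 0.0138

By Malus's law, I₁ = 447 mW · cos²(17°) = 408.8 mW.
I₂ = I₁ · cos²(80°) = 408.8 · 0.03015 = 12.33 mW.
I₃ = I₂ · cos²(45°) = 12.33 · 0.5 = 6.163 mW.
Transmitted fraction = 0.01379.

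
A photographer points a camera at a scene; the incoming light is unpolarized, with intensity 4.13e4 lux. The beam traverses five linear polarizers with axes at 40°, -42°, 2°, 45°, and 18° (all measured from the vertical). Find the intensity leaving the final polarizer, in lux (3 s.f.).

I ≈ 87.9 lux

Unpolarized light through the first polarizer → I₁ = 4.13e4 lux/2 = 2.065e+04 lux, polarized at 40°.
I₂ = I₁ · cos²(82°) = 2.065e+04 · 0.01937 = 400 lux.
I₃ = I₂ · cos²(44°) = 400 · 0.5174 = 207 lux.
I₄ = I₃ · cos²(43°) = 207 · 0.5349 = 110.7 lux.
I₅ = I₄ · cos²(27°) = 110.7 · 0.7939 = 87.89 lux.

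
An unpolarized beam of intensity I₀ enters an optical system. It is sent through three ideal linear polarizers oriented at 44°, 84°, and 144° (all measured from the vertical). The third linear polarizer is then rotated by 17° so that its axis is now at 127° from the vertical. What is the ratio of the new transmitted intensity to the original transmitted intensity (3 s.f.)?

I_new/I_old ≈ 2.14

Before rotation:
Unpolarized light through the first polarizer → I₁ = ½ I₀, now polarized at 44°.
I₂ = I₁ cos²(84° − 44°) = 0.5 I₀ · cos²(40°) = 0.2934 I₀.
I₃ = I₂ cos²(144° − 84°) = 0.2934 I₀ · cos²(60°) = 0.07335 I₀.
After rotation:
Unpolarized light through the first polarizer → I₁ = ½ I₀, now polarized at 44°.
I₂ = I₁ cos²(84° − 44°) = 0.5 I₀ · cos²(40°) = 0.2934 I₀.
I₃ = I₂ cos²(127° − 84°) = 0.2934 I₀ · cos²(43°) = 0.1569 I₀.
Ratio = 0.1569 / 0.07335 = 2.14.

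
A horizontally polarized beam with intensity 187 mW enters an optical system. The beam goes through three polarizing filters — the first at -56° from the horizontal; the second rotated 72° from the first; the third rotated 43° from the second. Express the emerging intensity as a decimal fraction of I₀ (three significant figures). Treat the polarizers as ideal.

I/I₀ ≈ 0.0160

I₁ = 187 mW · cos²(56°) = 58.47 mW.
I₂ = I₁ · cos²(72°) = 58.47 · 0.09549 = 5.584 mW.
I₃ = I₂ · cos²(43°) = 5.584 · 0.5349 = 2.987 mW.
Transmitted fraction = 0.01597.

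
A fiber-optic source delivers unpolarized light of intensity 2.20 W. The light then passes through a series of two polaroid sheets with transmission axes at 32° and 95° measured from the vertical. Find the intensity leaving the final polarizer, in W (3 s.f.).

Unpolarized light through the first polarizer → I₁ = 2.20 W/2 = 1.1 W, polarized at 32°.
I₂ = I₁ · cos²(63°) = 1.1 · 0.2061 = 0.2267 W.

I ≈ 0.227 W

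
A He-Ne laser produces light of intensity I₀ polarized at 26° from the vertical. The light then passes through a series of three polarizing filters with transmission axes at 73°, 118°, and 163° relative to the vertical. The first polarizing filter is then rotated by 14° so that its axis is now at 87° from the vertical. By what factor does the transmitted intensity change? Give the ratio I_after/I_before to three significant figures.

I_new/I_old ≈ 0.743

Before rotation:
I₁ = I₀ cos²(73° − 26°) = I₀ cos²(47°) = 0.4651 I₀.
I₂ = I₁ cos²(118° − 73°) = 0.4651 I₀ · cos²(45°) = 0.2326 I₀.
I₃ = I₂ cos²(163° − 118°) = 0.2326 I₀ · cos²(45°) = 0.1163 I₀.
After rotation:
I₁ = I₀ cos²(87° − 26°) = I₀ cos²(61°) = 0.235 I₀.
I₂ = I₁ cos²(118° − 87°) = 0.235 I₀ · cos²(31°) = 0.1727 I₀.
I₃ = I₂ cos²(163° − 118°) = 0.1727 I₀ · cos²(45°) = 0.08635 I₀.
Ratio = 0.08635 / 0.1163 = 0.7426.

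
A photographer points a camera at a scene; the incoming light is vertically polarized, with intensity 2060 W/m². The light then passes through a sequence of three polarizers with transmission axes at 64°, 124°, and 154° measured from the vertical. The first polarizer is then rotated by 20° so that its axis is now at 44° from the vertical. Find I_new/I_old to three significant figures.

Before rotation:
I₁ = I₀ cos²(64° − 0°) = I₀ cos²(64°) = 0.1922 I₀.
I₂ = I₁ cos²(124° − 64°) = 0.1922 I₀ · cos²(60°) = 0.04804 I₀.
I₃ = I₂ cos²(154° − 124°) = 0.04804 I₀ · cos²(30°) = 0.03603 I₀.
After rotation:
I₁ = I₀ cos²(44° − 0°) = I₀ cos²(44°) = 0.5174 I₀.
I₂ = I₁ cos²(124° − 44°) = 0.5174 I₀ · cos²(80°) = 0.0156 I₀.
I₃ = I₂ cos²(154° − 124°) = 0.0156 I₀ · cos²(30°) = 0.0117 I₀.
Ratio = 0.0117 / 0.03603 = 0.3248.

I_new/I_old ≈ 0.325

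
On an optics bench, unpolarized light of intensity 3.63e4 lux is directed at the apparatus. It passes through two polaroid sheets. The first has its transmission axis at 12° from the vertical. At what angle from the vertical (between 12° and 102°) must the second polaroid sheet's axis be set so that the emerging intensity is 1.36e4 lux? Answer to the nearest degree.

Unpolarized light through the first polarizer → I₁ = ½ I₀, now polarized at 12°.
Target fraction: 1.36e4 / 3.63e4 lux = 0.3747 of I₀.
Need I₂/I₀ = 0.3747, so cos²(θ − 12°) = 0.3747 / 0.5 = 0.7493.
θ − 12° = arccos(√0.7493) = 30.0°, giving θ ≈ 12 + 30.0 = 42.0°.

θ ≈ 42°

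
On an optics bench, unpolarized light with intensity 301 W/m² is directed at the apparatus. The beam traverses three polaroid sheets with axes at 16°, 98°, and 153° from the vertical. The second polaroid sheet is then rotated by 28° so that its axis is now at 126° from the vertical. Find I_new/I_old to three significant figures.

I_new/I_old ≈ 14.6

Before rotation:
Unpolarized light through the first polarizer → I₁ = ½ I₀, now polarized at 16°.
I₂ = I₁ cos²(98° − 16°) = 0.5 I₀ · cos²(82°) = 0.009685 I₀.
I₃ = I₂ cos²(153° − 98°) = 0.009685 I₀ · cos²(55°) = 0.003186 I₀.
After rotation:
Unpolarized light through the first polarizer → I₁ = ½ I₀, now polarized at 16°.
Angle between axes 1 and 2: 70°. I₂ = 0.5 I₀ · cos²(70°) = 0.05849 I₀.
I₃ = I₂ cos²(153° − 126°) = 0.05849 I₀ · cos²(27°) = 0.04643 I₀.
Ratio = 0.04643 / 0.003186 = 14.57.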